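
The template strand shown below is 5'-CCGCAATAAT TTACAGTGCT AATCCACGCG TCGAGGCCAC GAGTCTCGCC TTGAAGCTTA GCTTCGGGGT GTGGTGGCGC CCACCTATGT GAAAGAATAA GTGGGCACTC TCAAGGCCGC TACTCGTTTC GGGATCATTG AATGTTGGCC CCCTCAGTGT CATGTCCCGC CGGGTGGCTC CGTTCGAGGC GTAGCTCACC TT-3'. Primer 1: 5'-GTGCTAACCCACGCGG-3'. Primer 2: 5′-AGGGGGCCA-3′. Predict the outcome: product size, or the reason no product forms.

No product — primer 1 has no binding site in the template.

Primer 1 (GTGCTAACCCACGCGG) does not match the top strand, and its reverse complement CCGCGTGGGTTAGCAC does not match either.
With no annealing site for primer 1, no amplification occurs.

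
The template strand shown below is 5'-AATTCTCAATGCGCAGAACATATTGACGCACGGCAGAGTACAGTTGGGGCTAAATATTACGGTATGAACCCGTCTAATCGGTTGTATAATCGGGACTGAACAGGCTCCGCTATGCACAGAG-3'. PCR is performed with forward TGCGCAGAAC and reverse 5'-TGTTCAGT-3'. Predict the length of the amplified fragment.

Scanning the template, TGCGCAGAAC occurs at positions 10–19; this primer anneals to the bottom strand there with its 3' end pointing downstream.
Reverse complement of the reverse primer: ACTGAACA. This occurs on the top strand at positions 95–102.
Product length = (reverse-primer end) − (forward-primer start) + 1 = 102 − 10 + 1 = 93 bp.

93 bp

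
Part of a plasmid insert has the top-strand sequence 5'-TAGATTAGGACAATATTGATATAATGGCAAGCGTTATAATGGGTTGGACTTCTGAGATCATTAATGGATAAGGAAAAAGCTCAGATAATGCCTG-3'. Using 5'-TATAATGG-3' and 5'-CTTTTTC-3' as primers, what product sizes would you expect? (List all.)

60 bp, 45 bp

The forward primer TATAATGG matches the top strand at positions 20–27, 35–42.
The reverse primer's reverse complement is GAAAAAG, matching at positions 73–79.
Each forward site pairs with the reverse site to give a product ending at position 79: sizes 60, 45 bp.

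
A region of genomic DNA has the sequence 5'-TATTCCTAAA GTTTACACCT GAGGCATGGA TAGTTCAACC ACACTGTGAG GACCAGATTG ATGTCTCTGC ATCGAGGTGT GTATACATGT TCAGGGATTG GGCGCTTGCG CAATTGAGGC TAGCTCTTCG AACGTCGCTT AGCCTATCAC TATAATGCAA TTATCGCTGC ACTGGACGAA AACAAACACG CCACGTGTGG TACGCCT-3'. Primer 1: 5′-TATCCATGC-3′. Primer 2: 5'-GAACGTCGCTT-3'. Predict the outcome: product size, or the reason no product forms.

Primer 1 (TATCCATGC) has reverse complement GCATGGATA, which matches the top strand at positions 24–32; primer 1 anneals to the top strand there with its 3' end pointing upstream toward position 24.
Primer 2 (GAACGTCGCTT) matches the top strand directly at positions 130–140; it anneals to the bottom strand with its 3' end pointing downstream toward position 140.
The 3' ends diverge (primer 1 extends toward position 1, primer 2 toward position 207), so the primers never converge on a shared product.

No product — the primers' 3' ends point away from each other.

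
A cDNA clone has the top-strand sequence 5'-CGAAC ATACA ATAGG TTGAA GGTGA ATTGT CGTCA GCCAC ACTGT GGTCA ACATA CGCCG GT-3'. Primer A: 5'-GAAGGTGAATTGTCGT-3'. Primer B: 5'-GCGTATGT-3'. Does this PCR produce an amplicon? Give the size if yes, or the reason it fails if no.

Primer A (GAAGGTGAATTGTCGT) matches the top strand at positions 18–33; it acts as a forward primer.
Primer B's reverse complement is ACATACGC, matching the top strand at positions 51–58; it acts as a reverse primer.
The 3' ends face each other across positions 18–58, giving a 41 bp product.

Yes — a 41 bp product.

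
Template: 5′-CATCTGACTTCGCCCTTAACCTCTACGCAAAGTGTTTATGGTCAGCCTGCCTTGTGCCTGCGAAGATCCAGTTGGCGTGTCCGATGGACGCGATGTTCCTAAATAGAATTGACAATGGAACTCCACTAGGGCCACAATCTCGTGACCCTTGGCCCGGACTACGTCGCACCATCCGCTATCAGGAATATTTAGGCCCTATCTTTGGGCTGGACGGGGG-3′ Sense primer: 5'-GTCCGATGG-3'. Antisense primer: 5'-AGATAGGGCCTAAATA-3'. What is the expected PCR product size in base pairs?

123 bp

Forward primer GTCCGATGG is found on the top strand at positions 79–87.
The reverse primer's reverse complement is TATTTAGGCCCTATCT, which matches the template at positions 186–201.
The product runs from position 79 to position 201, so its length is 201 − 79 + 1 = 123 bp.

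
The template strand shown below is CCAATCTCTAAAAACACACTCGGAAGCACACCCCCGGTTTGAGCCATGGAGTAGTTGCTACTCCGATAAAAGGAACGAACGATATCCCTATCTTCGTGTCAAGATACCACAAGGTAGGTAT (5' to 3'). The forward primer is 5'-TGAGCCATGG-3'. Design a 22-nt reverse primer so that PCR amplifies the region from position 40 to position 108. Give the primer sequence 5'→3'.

The product's 3' end on the top strand is position 108.
The reverse primer anneals to the top strand over positions 87–108, i.e. to CCTATCTTCGTGTCAAGATACC.
Its sequence written 5'→3' is the reverse complement: GGTATCTTGACACGAAGATAGG.

5'-GGTATCTTGACACGAAGATAGG-3'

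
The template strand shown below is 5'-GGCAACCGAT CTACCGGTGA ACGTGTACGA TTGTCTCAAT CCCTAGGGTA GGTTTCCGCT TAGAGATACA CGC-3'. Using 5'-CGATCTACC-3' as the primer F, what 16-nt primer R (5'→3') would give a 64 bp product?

The forward primer binds at positions 7–15, so a 64 bp product ends at position 7 + 64 − 1 = 70.
The reverse primer anneals to the top strand over positions 55–70, i.e. to TCCGCTTAGAGATACA.
Its sequence written 5'→3' is the reverse complement: TGTATCTCTAAGCGGA.

5'-TGTATCTCTAAGCGGA-3'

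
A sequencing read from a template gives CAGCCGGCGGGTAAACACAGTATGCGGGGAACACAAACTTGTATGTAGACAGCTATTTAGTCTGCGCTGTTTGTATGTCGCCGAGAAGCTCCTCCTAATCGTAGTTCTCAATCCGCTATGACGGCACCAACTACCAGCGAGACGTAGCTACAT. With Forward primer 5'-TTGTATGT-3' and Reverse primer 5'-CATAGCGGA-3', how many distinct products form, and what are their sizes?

The forward primer TTGTATGT matches the top strand at positions 39–46, 71–78.
The reverse primer's reverse complement is TCCGCTATG, matching at positions 112–120.
Each forward site pairs with the reverse site to give a product ending at position 120: sizes 82, 50 bp.

Two products: 82 bp, 50 bp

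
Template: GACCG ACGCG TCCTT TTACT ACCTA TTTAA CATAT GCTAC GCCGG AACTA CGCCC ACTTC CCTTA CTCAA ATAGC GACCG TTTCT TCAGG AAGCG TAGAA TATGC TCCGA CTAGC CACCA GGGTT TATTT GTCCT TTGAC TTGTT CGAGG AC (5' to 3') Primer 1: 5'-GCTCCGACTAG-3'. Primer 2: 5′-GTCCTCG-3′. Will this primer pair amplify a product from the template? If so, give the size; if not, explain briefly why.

Primer 1 (GCTCCGACTAG) matches the top strand at positions 104–114; it acts as a forward primer.
Primer 2's reverse complement is CGAGGAC, matching the top strand at positions 146–152; it acts as a reverse primer.
The 3' ends face each other across positions 104–152, giving a 49 bp product.

Yes — a 49 bp product.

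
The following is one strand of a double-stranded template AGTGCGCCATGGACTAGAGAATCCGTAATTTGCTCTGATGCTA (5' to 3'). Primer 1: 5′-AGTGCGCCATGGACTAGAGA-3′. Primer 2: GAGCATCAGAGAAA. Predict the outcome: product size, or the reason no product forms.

Primer 2 (GAGCATCAGAGAAA) does not match the top strand, and its reverse complement TTTCTCTGATGCTC does not match either.
With no annealing site for primer 2, no amplification occurs.

No product — primer 2 has no binding site in the template.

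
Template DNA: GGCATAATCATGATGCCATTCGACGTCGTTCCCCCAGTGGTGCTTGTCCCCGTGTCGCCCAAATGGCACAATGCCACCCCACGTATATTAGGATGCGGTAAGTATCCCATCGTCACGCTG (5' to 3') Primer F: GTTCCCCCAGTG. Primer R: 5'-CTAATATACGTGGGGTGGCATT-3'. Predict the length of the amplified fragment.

The forward primer matches the template at positions 28–39.
Taking the reverse complement of CTAATATACGTGGGGTGGCATT gives AATGCCACCCCACGTATATTAG, found at positions 70–91 on the template; the primer anneals here to the top strand with its 3' end pointing upstream.
Amplicon spans positions 28–91: 64 bp.

64 bp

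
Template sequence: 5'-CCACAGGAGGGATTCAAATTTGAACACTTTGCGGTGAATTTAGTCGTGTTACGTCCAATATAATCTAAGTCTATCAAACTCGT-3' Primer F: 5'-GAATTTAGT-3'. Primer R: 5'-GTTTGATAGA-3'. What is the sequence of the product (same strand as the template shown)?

The forward primer matches the template at positions 36–44.
Reverse complement of the reverse primer: TCTATCAAAC. This occurs on the top strand at positions 70–79.
The product is the template from position 36 through 79 (44 bp).

5'-GAATTTAGTCGTGTTACGTCCAATATAATCTAAGTCTATCAAAC-3'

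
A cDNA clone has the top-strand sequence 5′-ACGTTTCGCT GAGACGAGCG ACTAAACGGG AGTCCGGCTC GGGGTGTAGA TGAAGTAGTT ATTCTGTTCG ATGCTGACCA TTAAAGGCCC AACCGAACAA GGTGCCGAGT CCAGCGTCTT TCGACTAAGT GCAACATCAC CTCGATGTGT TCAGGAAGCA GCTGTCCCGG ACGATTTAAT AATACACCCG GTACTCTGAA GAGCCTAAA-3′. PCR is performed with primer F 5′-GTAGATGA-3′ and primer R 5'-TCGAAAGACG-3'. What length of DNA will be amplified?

The forward primer matches the template at positions 46–53.
The reverse primer's reverse complement is CGTCTTTCGA, which matches the template at positions 115–124.
The product runs from position 46 to position 124, so its length is 124 − 46 + 1 = 79 bp.

79 bp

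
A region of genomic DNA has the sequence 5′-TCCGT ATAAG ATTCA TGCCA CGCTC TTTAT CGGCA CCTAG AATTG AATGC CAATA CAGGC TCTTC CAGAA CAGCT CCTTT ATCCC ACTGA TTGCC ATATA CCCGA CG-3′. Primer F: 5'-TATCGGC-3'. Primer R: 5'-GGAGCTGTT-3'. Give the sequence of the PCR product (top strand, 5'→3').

Scanning the template, TATCGGC occurs at positions 28–34; this primer anneals to the bottom strand there with its 3' end pointing downstream.
The reverse primer's reverse complement is AACAGCTCC, which matches the template at positions 69–77.
The product is the template from position 28 through 77 (50 bp).

5'-TATCGGCACCTAGAATTGAATGCCAATACAGGCTCTTCCAGAACAGCTCC-3'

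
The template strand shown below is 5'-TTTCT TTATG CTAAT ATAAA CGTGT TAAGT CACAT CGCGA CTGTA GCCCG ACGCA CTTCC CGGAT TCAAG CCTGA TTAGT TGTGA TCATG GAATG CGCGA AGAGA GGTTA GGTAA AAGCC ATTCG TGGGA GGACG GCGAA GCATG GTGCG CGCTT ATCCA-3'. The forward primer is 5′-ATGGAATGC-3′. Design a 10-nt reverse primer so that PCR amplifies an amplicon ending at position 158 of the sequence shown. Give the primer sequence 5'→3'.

The forward primer binds at positions 88–96; the product's 3' end on the top strand is position 158.
The reverse primer anneals to the top strand over positions 149–158, i.e. to CGCGCTTATC.
Its sequence written 5'→3' is the reverse complement: GATAAGCGCG.

5'-GATAAGCGCG-3'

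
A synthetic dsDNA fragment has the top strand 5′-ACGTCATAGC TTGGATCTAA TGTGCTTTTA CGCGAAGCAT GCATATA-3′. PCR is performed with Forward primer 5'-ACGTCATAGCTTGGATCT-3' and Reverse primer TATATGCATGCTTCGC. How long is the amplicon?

Forward primer ACGTCATAGCTTGGATCT is found on the top strand at positions 1–18.
The reverse primer's reverse complement is GCGAAGCATGCATATA, which matches the template at positions 32–47.
Product length = (reverse-primer end) − (forward-primer start) + 1 = 47 − 1 + 1 = 47 bp.

47 bp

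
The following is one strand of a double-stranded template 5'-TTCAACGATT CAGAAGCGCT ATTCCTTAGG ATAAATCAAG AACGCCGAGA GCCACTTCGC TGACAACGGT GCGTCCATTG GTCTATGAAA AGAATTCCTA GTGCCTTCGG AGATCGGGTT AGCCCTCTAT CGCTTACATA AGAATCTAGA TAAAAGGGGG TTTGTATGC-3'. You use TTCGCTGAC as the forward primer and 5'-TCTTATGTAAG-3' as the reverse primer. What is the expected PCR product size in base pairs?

Scanning the template, TTCGCTGAC occurs at positions 56–64; this primer anneals to the bottom strand there with its 3' end pointing downstream.
Reverse complement of the reverse primer: CTTACATAAGA. This occurs on the top strand at positions 133–143.
Product length = (reverse-primer end) − (forward-primer start) + 1 = 143 − 56 + 1 = 88 bp.

88 bp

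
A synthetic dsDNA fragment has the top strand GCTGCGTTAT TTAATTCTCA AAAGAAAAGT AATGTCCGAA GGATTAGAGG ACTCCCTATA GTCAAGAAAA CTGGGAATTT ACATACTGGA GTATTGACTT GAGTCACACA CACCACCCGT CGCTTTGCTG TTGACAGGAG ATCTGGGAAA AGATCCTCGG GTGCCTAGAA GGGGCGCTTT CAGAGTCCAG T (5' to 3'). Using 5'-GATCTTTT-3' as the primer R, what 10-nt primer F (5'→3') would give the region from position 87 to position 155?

The reverse primer's reverse complement AAAAGATC matches the template at positions 148–155; the product starts at position 87.
The forward primer is identical to the top strand over positions 87–96: TGGAGTATTG.

5'-TGGAGTATTG-3'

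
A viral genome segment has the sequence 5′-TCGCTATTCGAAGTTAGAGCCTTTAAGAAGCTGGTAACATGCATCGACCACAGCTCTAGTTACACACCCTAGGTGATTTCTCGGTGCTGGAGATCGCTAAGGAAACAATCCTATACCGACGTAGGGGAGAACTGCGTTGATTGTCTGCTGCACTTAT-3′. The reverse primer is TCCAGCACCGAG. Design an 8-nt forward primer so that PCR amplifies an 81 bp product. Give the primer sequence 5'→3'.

5'-AAGTTAGA-3'

The reverse primer's reverse complement CTCGGTGCTGGA matches the template at positions 80–91, so the product ends at position 91.
An 81 bp product then starts at position 91 − 81 + 1 = 11.
The forward primer is identical to the top strand there: AAGTTAGA.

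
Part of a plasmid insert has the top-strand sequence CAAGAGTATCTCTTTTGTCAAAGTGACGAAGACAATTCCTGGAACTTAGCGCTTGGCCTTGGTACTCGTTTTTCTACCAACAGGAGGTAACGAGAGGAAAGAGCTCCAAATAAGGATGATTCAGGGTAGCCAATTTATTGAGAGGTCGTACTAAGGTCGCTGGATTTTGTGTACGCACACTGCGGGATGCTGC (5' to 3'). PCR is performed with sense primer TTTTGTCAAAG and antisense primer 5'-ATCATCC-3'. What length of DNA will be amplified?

Scanning the template, TTTTGTCAAAG occurs at positions 13–23; this primer anneals to the bottom strand there with its 3' end pointing downstream.
Reverse complement of the reverse primer: GGATGAT. This occurs on the top strand at positions 114–120.
The product runs from position 13 to position 120, so its length is 120 − 13 + 1 = 108 bp.

108 bp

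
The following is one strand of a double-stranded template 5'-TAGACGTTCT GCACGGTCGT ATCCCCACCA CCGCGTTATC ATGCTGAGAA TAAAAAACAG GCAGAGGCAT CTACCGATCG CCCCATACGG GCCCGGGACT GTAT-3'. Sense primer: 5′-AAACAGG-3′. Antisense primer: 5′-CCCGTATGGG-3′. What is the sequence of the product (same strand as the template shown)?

5'-AAACAGGCAGAGGCATCTACCGATCGCCCCATACGGG-3'

Scanning the template, AAACAGG occurs at positions 55–61; this primer anneals to the bottom strand there with its 3' end pointing downstream.
Taking the reverse complement of CCCGTATGGG gives CCCATACGGG, found at positions 82–91 on the template; the primer anneals here to the top strand with its 3' end pointing upstream.
The product is the template from position 55 through 91 (37 bp).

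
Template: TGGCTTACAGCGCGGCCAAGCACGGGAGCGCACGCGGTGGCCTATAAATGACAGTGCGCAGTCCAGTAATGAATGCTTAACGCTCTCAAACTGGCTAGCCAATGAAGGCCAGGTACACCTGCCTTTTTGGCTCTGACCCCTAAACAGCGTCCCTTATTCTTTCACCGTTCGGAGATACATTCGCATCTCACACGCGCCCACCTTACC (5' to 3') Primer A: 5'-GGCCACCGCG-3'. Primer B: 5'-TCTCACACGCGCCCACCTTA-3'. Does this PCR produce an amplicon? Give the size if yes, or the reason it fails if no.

No product — the primers' 3' ends point away from each other.

Primer A (GGCCACCGCG) has reverse complement CGCGGTGGCC, which matches the top strand at positions 33–42; primer A anneals to the top strand there with its 3' end pointing upstream toward position 33.
Primer B (TCTCACACGCGCCCACCTTA) matches the top strand directly at positions 186–205; it anneals to the bottom strand with its 3' end pointing downstream toward position 205.
The 3' ends diverge (primer A extends toward position 1, primer B toward position 207), so the primers never converge on a shared product.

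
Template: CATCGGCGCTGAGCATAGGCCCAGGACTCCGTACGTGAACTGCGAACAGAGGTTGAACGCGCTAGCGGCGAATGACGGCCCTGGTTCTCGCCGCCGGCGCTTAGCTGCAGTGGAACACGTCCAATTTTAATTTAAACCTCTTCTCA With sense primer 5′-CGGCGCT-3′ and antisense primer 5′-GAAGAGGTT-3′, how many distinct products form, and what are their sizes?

The forward primer CGGCGCT matches the top strand at positions 4–10, 95–101.
The reverse primer's reverse complement is AACCTCTTC, matching at positions 135–143.
Each forward site pairs with the reverse site to give a product ending at position 143: sizes 140, 49 bp.

Two products: 140 bp, 49 bp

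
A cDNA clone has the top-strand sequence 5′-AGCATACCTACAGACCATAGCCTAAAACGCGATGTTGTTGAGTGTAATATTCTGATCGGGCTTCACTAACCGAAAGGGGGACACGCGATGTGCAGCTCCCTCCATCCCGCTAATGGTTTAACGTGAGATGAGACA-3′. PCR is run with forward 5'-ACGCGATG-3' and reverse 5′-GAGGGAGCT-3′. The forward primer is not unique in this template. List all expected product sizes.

The forward primer ACGCGATG matches the top strand at positions 27–34, 83–90.
The reverse primer's reverse complement is AGCTCCCTC, matching at positions 94–102.
Each forward site pairs with the reverse site to give a product ending at position 102: sizes 76, 20 bp.

76 bp, 20 bp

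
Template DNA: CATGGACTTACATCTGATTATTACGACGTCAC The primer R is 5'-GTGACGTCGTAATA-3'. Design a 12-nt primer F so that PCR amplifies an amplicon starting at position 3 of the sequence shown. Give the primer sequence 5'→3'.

5'-TGGACTTACATC-3'

The reverse primer's reverse complement TATTACGACGTCAC matches the template at positions 19–32; the product starts at position 3.
The forward primer is identical to the top strand over positions 3–14: TGGACTTACATC.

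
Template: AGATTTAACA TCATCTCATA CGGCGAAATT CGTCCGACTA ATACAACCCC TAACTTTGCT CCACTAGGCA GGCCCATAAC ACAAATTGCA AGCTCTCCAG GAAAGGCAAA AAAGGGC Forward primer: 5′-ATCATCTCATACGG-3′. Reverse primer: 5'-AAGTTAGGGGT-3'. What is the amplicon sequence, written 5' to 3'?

The forward primer matches the template at positions 10–23.
Taking the reverse complement of AAGTTAGGGGT gives ACCCCTAACTT, found at positions 46–56 on the template; the primer anneals here to the top strand with its 3' end pointing upstream.
The product is the template from position 10 through 56 (47 bp).

5'-ATCATCTCATACGGCGAAATTCGTCCGACTAATACAACCCCTAACTT-3'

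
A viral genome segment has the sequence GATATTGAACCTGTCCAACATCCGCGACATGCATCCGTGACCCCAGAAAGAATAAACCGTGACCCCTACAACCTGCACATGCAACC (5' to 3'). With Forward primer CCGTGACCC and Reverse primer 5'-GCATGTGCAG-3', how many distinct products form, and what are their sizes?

The forward primer CCGTGACCC matches the top strand at positions 35–43, 57–65.
The reverse primer's reverse complement is CTGCACATGC, matching at positions 73–82.
Each forward site pairs with the reverse site to give a product ending at position 82: sizes 48, 26 bp.

Two products: 48 bp, 26 bp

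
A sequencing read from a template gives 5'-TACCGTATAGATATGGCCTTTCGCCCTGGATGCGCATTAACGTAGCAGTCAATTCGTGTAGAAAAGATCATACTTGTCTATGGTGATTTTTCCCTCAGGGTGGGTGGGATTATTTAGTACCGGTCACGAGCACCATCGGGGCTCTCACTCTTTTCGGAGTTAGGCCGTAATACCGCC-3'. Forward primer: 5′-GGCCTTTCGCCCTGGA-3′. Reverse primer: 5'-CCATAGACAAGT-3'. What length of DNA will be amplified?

The forward primer matches the template at positions 15–30.
Reverse complement of the reverse primer: ACTTGTCTATGG. This occurs on the top strand at positions 72–83.
Amplicon spans positions 15–83: 69 bp.

69 bp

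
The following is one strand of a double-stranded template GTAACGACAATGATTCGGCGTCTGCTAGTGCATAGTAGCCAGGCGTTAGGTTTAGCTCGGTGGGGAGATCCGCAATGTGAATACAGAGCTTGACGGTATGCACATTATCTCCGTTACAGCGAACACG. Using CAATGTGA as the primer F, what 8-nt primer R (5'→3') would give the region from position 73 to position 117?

5'-GTAACGGA-3'

The product's 3' end on the top strand is position 117.
The reverse primer anneals to the top strand over positions 110–117, i.e. to TCCGTTAC.
Its sequence written 5'→3' is the reverse complement: GTAACGGA.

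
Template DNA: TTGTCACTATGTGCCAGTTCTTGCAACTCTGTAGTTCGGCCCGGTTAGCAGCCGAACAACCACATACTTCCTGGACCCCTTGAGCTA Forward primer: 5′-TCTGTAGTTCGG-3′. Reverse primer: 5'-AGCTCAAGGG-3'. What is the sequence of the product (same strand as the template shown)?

5'-TCTGTAGTTCGGCCCGGTTAGCAGCCGAACAACCACATACTTCCTGGACCCCTTGAGCT-3'

Scanning the template, TCTGTAGTTCGG occurs at positions 28–39; this primer anneals to the bottom strand there with its 3' end pointing downstream.
Reverse complement of the reverse primer: CCCTTGAGCT. This occurs on the top strand at positions 77–86.
The product is the template from position 28 through 86 (59 bp).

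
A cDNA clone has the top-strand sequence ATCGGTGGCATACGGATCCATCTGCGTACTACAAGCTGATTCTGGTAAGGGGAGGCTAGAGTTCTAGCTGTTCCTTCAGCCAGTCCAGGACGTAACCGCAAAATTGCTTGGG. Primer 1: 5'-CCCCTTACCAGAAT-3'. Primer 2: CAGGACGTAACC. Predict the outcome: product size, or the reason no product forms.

Primer 1 (CCCCTTACCAGAAT) has reverse complement ATTCTGGTAAGGGG, which matches the top strand at positions 39–52; primer 1 anneals to the top strand there with its 3' end pointing upstream toward position 39.
Primer 2 (CAGGACGTAACC) matches the top strand directly at positions 86–97; it anneals to the bottom strand with its 3' end pointing downstream toward position 97.
The 3' ends diverge (primer 1 extends toward position 1, primer 2 toward position 112), so the primers never converge on a shared product.

No product — the primers' 3' ends point away from each other.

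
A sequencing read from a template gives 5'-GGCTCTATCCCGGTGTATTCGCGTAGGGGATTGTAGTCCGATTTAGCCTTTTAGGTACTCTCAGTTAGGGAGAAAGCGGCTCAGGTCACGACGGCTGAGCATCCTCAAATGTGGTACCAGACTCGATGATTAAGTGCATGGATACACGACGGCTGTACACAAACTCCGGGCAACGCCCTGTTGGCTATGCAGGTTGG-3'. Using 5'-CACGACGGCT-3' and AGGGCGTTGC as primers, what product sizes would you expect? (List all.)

93 bp, 35 bp

The forward primer CACGACGGCT matches the top strand at positions 87–96, 145–154.
The reverse primer's reverse complement is GCAACGCCCT, matching at positions 170–179.
Each forward site pairs with the reverse site to give a product ending at position 179: sizes 93, 35 bp.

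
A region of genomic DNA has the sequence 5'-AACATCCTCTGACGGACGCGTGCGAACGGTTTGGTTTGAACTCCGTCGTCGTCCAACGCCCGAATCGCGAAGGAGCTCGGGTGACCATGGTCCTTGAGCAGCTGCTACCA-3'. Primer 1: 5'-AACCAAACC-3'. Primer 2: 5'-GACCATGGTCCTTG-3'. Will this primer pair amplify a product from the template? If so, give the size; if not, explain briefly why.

Primer 1 (AACCAAACC) has reverse complement GGTTTGGTT, which matches the top strand at positions 28–36; primer 1 anneals to the top strand there with its 3' end pointing upstream toward position 28.
Primer 2 (GACCATGGTCCTTG) matches the top strand directly at positions 83–96; it anneals to the bottom strand with its 3' end pointing downstream toward position 96.
The 3' ends diverge (primer 1 extends toward position 1, primer 2 toward position 110), so the primers never converge on a shared product.

No product — the primers' 3' ends point away from each other.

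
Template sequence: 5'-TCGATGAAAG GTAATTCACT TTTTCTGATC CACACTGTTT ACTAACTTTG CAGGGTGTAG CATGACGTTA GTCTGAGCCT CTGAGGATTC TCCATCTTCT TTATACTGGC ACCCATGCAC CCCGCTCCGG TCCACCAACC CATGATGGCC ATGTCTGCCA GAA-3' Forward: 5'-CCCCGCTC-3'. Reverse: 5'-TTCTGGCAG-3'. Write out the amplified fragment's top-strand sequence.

5'-CCCCGCTCCGGTCCACCAACCCATGATGGCCATGTCTGCCAGAA-3'

Scanning the template, CCCCGCTC occurs at positions 120–127; this primer anneals to the bottom strand there with its 3' end pointing downstream.
The reverse primer's reverse complement is CTGCCAGAA, which matches the template at positions 155–163.
The product is the template from position 120 through 163 (44 bp).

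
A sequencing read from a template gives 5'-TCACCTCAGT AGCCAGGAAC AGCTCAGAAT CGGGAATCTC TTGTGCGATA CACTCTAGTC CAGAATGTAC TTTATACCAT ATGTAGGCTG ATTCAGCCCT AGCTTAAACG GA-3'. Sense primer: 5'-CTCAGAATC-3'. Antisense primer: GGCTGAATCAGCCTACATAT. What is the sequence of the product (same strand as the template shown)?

5'-CTCAGAATCGGGAATCTCTTGTGCGATACACTCTAGTCCAGAATGTACTTTATACCATATGTAGGCTGATTCAGCC-3'

Forward primer CTCAGAATC is found on the top strand at positions 23–31.
The reverse primer's reverse complement is ATATGTAGGCTGATTCAGCC, which matches the template at positions 79–98.
The product is the template from position 23 through 98 (76 bp).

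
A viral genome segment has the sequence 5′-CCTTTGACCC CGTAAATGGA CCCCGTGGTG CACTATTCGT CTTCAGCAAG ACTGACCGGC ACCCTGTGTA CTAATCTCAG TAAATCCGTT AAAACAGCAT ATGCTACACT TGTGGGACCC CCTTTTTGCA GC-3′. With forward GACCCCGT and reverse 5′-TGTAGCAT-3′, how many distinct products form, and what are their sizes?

Two products: 103 bp, 90 bp

The forward primer GACCCCGT matches the top strand at positions 6–13, 19–26.
The reverse primer's reverse complement is ATGCTACA, matching at positions 101–108.
Each forward site pairs with the reverse site to give a product ending at position 108: sizes 103, 90 bp.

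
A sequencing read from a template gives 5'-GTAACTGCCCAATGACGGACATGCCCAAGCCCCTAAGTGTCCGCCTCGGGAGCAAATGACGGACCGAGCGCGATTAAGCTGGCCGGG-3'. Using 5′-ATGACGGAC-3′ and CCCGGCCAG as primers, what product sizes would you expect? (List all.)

76 bp, 32 bp

The forward primer ATGACGGAC matches the top strand at positions 12–20, 56–64.
The reverse primer's reverse complement is CTGGCCGGG, matching at positions 79–87.
Each forward site pairs with the reverse site to give a product ending at position 87: sizes 76, 32 bp.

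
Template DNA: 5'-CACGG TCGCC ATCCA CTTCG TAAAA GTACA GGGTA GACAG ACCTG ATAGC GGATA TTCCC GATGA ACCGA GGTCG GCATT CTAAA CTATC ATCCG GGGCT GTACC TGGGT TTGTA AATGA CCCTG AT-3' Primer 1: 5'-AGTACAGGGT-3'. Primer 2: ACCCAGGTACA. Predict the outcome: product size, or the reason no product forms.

Primer 1 (AGTACAGGGT) matches the top strand at positions 25–34; it acts as a forward primer.
Primer 2's reverse complement is TGTACCTGGGT, matching the top strand at positions 100–110; it acts as a reverse primer.
The 3' ends face each other across positions 25–110, giving an 86 bp product.

Yes — an 86 bp product.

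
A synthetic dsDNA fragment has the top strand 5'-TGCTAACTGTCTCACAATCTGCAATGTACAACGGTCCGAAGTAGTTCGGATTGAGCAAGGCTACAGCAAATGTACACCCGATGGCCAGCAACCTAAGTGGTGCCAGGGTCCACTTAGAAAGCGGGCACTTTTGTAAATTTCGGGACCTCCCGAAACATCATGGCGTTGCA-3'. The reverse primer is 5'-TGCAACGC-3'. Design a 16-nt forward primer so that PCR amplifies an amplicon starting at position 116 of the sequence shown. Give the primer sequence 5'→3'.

5'-AGAAAGCGGGCACTTT-3'

The reverse primer's reverse complement GCGTTGCA matches the template at positions 163–170; the product starts at position 116.
The forward primer is identical to the top strand over positions 116–131: AGAAAGCGGGCACTTT.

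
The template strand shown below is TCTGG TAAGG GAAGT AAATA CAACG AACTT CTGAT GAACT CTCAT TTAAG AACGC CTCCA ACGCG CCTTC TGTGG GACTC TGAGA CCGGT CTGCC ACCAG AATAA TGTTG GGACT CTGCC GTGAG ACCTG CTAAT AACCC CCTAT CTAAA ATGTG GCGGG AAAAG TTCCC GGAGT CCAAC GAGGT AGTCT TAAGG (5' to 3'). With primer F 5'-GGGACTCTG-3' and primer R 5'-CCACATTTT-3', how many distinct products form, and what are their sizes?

The forward primer GGGACTCTG matches the top strand at positions 74–82, 110–118.
The reverse primer's reverse complement is AAAATGTGG, matching at positions 148–156.
Each forward site pairs with the reverse site to give a product ending at position 156: sizes 83, 47 bp.

Two products: 83 bp, 47 bp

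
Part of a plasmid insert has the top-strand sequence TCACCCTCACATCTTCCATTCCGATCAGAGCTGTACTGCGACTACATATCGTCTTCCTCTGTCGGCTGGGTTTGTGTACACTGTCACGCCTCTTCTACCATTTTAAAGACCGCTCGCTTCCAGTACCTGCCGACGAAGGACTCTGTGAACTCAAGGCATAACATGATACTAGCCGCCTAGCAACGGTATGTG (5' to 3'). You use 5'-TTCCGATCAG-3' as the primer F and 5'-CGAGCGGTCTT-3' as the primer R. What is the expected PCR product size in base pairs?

The forward primer matches the template at positions 19–28.
The reverse primer's reverse complement is AAGACCGCTCG, which matches the template at positions 106–116.
The product runs from position 19 to position 116, so its length is 116 − 19 + 1 = 98 bp.

98 bp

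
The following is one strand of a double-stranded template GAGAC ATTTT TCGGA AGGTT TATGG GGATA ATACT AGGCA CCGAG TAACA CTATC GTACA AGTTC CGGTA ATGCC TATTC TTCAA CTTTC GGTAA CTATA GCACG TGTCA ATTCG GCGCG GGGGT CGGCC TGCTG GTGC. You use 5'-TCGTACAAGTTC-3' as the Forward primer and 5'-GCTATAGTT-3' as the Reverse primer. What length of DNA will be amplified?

49 bp

Scanning the template, TCGTACAAGTTC occurs at positions 54–65; this primer anneals to the bottom strand there with its 3' end pointing downstream.
Reverse complement of the reverse primer: AACTATAGC. This occurs on the top strand at positions 94–102.
The product runs from position 54 to position 102, so its length is 102 − 54 + 1 = 49 bp.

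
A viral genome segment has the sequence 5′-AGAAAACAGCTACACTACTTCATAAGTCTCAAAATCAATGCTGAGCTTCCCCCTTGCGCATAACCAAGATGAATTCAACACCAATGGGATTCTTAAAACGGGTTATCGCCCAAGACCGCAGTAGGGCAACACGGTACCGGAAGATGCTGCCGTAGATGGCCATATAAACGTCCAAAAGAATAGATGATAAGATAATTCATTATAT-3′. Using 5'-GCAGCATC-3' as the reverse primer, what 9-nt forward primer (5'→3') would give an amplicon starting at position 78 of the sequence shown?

The reverse primer's reverse complement GATGCTGC matches the template at positions 143–150; the product starts at position 78.
The forward primer is identical to the top strand over positions 78–86: ACACCAATG.

5'-ACACCAATG-3'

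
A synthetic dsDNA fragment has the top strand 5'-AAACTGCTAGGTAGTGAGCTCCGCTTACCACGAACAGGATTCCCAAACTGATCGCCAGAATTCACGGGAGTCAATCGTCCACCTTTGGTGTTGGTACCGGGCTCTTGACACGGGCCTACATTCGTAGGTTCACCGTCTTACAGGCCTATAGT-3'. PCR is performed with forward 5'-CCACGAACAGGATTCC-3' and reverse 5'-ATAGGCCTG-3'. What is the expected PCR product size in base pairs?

Scanning the template, CCACGAACAGGATTCC occurs at positions 28–43; this primer anneals to the bottom strand there with its 3' end pointing downstream.
Taking the reverse complement of ATAGGCCTG gives CAGGCCTAT, found at positions 141–149 on the template; the primer anneals here to the top strand with its 3' end pointing upstream.
Product length = (reverse-primer end) − (forward-primer start) + 1 = 149 − 28 + 1 = 122 bp.

122 bp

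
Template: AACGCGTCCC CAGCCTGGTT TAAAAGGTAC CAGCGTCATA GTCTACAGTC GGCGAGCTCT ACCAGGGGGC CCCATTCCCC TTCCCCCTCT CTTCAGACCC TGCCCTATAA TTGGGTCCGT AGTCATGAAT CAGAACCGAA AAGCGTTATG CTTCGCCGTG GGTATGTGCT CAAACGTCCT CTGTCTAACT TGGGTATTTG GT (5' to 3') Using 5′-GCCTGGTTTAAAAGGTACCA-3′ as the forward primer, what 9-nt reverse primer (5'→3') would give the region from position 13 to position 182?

The product's 3' end on the top strand is position 182.
The reverse primer anneals to the top strand over positions 174–182, i.e. to ACGTCCTCT.
Its sequence written 5'→3' is the reverse complement: AGAGGACGT.

5'-AGAGGACGT-3'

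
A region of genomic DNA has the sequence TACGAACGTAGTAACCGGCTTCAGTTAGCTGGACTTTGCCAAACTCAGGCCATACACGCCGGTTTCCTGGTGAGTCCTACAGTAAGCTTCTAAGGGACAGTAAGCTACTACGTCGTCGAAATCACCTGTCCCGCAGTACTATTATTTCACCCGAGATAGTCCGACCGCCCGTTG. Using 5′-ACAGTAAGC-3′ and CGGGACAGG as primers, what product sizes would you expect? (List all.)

55 bp, 37 bp

The forward primer ACAGTAAGC matches the top strand at positions 79–87, 97–105.
The reverse primer's reverse complement is CCTGTCCCG, matching at positions 125–133.
Each forward site pairs with the reverse site to give a product ending at position 133: sizes 55, 37 bp.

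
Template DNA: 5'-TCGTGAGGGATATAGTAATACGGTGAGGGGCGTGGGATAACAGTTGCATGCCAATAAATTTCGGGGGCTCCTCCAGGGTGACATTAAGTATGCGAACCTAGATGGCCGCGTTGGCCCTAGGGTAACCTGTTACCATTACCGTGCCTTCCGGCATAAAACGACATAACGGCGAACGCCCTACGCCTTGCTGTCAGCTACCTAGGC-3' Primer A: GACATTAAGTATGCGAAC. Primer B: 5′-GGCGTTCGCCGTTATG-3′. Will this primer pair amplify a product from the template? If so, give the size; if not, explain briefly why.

Yes — a 98 bp product.

Primer A (GACATTAAGTATGCGAAC) matches the top strand at positions 80–97; it acts as a forward primer.
Primer B's reverse complement is CATAACGGCGAACGCC, matching the top strand at positions 162–177; it acts as a reverse primer.
The 3' ends face each other across positions 80–177, giving a 98 bp product.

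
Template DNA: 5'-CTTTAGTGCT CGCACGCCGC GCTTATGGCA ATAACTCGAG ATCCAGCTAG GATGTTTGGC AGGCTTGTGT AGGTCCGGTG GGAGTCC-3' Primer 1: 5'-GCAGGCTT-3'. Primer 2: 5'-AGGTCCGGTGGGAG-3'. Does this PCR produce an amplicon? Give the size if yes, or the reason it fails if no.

Primer 1 (GCAGGCTT) matches the top strand at positions 59–66 (3' end points downstream).
Primer 2 (AGGTCCGGTGGGAG) also matches the top strand directly, at positions 71–84 — its reverse complement CTCCCACCGGACCT is not present.
Both primers anneal to the bottom strand with 3' ends pointing the same way, so neither can prime synthesis back toward the other.

No product — both primers anneal to the same strand and extend in the same direction.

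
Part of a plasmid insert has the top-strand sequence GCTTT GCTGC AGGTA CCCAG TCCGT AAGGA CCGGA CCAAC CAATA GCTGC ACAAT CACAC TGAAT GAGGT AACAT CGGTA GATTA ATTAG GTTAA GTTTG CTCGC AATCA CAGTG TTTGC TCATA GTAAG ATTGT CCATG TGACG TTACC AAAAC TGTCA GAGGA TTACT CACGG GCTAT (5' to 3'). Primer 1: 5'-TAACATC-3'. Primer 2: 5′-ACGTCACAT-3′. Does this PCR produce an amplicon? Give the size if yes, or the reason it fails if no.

Yes — a 77 bp product.

Primer 1 (TAACATC) matches the top strand at positions 70–76; it acts as a forward primer.
Primer 2's reverse complement is ATGTGACGT, matching the top strand at positions 138–146; it acts as a reverse primer.
The 3' ends face each other across positions 70–146, giving a 77 bp product.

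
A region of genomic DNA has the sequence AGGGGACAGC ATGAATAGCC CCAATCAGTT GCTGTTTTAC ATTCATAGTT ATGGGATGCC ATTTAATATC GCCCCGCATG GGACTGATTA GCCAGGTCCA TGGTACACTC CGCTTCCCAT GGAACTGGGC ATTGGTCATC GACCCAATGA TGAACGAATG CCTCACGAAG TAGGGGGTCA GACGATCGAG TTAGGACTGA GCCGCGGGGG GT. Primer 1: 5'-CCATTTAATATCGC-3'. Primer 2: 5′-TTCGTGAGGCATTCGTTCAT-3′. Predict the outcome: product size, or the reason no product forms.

Primer 1 (CCATTTAATATCGC) matches the top strand at positions 59–72; it acts as a forward primer.
Primer 2's reverse complement is ATGAACGAATGCCTCACGAA, matching the top strand at positions 150–169; it acts as a reverse primer.
The 3' ends face each other across positions 59–169, giving a 111 bp product.

Yes — a 111 bp product.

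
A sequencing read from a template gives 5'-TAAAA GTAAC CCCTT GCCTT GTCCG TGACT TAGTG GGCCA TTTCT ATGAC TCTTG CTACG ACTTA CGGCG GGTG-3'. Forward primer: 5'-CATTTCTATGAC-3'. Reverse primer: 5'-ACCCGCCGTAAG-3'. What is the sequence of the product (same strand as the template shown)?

5'-CATTTCTATGACTCTTGCTACGACTTACGGCGGGT-3'

Forward primer CATTTCTATGAC is found on the top strand at positions 39–50.
Reverse complement of the reverse primer: CTTACGGCGGGT. This occurs on the top strand at positions 62–73.
The product is the template from position 39 through 73 (35 bp).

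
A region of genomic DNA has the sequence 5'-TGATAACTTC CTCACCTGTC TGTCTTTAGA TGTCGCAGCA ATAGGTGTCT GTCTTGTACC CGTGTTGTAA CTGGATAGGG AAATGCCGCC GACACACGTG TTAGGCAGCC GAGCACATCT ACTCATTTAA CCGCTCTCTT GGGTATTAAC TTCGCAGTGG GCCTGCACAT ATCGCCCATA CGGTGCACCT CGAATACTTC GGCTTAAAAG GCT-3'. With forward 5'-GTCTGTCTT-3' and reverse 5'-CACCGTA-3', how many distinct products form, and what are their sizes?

Two products: 168 bp, 139 bp

The forward primer GTCTGTCTT matches the top strand at positions 18–26, 47–55.
The reverse primer's reverse complement is TACGGTG, matching at positions 179–185.
Each forward site pairs with the reverse site to give a product ending at position 185: sizes 168, 139 bp.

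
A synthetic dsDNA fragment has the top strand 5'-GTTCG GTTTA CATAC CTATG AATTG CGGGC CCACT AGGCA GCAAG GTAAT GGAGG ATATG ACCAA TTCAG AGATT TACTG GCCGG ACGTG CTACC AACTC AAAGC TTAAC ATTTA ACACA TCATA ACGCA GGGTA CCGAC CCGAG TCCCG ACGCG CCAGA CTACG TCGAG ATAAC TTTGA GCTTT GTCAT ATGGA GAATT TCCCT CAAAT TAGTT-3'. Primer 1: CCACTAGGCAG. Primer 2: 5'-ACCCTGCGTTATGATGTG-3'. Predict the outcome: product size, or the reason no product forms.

Yes — a 104 bp product.

Primer 1 (CCACTAGGCAG) matches the top strand at positions 31–41; it acts as a forward primer.
Primer 2's reverse complement is CACATCATAACGCAGGGT, matching the top strand at positions 117–134; it acts as a reverse primer.
The 3' ends face each other across positions 31–134, giving a 104 bp product.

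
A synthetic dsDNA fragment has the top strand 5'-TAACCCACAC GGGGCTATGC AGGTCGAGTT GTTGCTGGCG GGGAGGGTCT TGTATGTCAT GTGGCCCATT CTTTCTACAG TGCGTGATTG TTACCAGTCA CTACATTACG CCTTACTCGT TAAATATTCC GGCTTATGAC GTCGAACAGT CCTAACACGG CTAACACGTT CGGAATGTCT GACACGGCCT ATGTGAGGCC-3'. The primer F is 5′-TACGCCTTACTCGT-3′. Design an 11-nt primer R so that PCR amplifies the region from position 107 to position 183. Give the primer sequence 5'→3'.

The product's 3' end on the top strand is position 183.
The reverse primer anneals to the top strand over positions 173–183, i.e. to GAATGTCTGAC.
Its sequence written 5'→3' is the reverse complement: GTCAGACATTC.

5'-GTCAGACATTC-3'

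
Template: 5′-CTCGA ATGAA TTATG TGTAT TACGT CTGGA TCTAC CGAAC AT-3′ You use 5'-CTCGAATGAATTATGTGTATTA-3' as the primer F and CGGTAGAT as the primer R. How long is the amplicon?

37 bp

Scanning the template, CTCGAATGAATTATGTGTATTA occurs at positions 1–22; this primer anneals to the bottom strand there with its 3' end pointing downstream.
The reverse primer's reverse complement is ATCTACCG, which matches the template at positions 30–37.
The product runs from position 1 to position 37, so its length is 37 − 1 + 1 = 37 bp.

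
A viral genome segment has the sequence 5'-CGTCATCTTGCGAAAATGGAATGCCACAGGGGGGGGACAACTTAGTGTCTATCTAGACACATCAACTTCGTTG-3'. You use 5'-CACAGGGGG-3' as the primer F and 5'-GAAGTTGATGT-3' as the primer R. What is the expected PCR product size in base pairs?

The forward primer matches the template at positions 25–33.
The reverse primer's reverse complement is ACATCAACTTC, which matches the template at positions 59–69.
The product runs from position 25 to position 69, so its length is 69 − 25 + 1 = 45 bp.

45 bp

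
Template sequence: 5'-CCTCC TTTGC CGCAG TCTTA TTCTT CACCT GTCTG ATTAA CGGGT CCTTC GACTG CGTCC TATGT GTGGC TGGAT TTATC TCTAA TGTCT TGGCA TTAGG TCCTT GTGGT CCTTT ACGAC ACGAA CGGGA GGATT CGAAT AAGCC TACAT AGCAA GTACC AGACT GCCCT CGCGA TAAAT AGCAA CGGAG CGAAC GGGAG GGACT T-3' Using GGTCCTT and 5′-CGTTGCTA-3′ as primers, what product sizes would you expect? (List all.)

The forward primer GGTCCTT matches the top strand at positions 43–49, 99–105, 108–114.
The reverse primer's reverse complement is TAGCAACG, matching at positions 180–187.
Each forward site pairs with the reverse site to give a product ending at position 187: sizes 145, 89, 80 bp.

145 bp, 89 bp, 80 bp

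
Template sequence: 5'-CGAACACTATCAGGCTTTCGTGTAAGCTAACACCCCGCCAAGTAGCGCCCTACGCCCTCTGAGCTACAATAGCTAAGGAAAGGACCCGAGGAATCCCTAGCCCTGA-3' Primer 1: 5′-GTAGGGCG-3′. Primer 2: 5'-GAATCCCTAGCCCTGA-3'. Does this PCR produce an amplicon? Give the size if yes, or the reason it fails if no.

No product — the primers' 3' ends point away from each other.

Primer 1 (GTAGGGCG) has reverse complement CGCCCTAC, which matches the top strand at positions 46–53; primer 1 anneals to the top strand there with its 3' end pointing upstream toward position 46.
Primer 2 (GAATCCCTAGCCCTGA) matches the top strand directly at positions 91–106; it anneals to the bottom strand with its 3' end pointing downstream toward position 106.
The 3' ends diverge (primer 1 extends toward position 1, primer 2 toward position 106), so the primers never converge on a shared product.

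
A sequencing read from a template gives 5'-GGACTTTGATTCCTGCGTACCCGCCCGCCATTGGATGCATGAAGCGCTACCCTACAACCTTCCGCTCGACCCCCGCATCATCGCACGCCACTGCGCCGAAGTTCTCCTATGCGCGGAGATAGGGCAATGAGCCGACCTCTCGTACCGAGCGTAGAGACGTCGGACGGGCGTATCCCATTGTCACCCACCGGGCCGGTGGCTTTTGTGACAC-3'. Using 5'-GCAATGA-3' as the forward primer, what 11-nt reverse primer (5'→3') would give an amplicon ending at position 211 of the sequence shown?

5'-GTGTCACAAAA-3'

The forward primer binds at positions 124–130; the product's 3' end on the top strand is position 211.
The reverse primer anneals to the top strand over positions 201–211, i.e. to TTTTGTGACAC.
Its sequence written 5'→3' is the reverse complement: GTGTCACAAAA.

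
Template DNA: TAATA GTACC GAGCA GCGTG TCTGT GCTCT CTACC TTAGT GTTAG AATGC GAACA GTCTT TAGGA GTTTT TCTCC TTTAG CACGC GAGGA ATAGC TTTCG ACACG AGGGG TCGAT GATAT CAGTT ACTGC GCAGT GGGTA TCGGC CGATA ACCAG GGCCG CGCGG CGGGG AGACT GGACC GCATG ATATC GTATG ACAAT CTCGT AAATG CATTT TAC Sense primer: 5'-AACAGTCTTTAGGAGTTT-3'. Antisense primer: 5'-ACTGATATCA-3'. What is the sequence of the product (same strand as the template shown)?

Scanning the template, AACAGTCTTTAGGAGTTT occurs at positions 52–69; this primer anneals to the bottom strand there with its 3' end pointing downstream.
Taking the reverse complement of ACTGATATCA gives TGATATCAGT, found at positions 115–124 on the template; the primer anneals here to the top strand with its 3' end pointing upstream.
The product is the template from position 52 through 124 (73 bp).

5'-AACAGTCTTTAGGAGTTTTTCTCCTTTAGCACGCGAGGAATAGCTTTCGACACGAGGGGTCGATGATATCAGT-3'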